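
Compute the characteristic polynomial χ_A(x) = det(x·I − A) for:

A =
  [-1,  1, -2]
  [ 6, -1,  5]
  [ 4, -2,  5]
x^3 - 3*x^2 + 3*x - 1

Expanding det(x·I − A) (e.g. by cofactor expansion or by noting that A is similar to its Jordan form J, which has the same characteristic polynomial as A) gives
  χ_A(x) = x^3 - 3*x^2 + 3*x - 1
which factors as (x - 1)^3. The eigenvalues (with algebraic multiplicities) are λ = 1 with multiplicity 3.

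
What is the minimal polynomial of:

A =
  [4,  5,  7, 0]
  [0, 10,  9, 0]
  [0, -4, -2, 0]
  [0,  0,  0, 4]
x^3 - 12*x^2 + 48*x - 64

The characteristic polynomial is χ_A(x) = (x - 4)^4, so the eigenvalues are known. The minimal polynomial is
  m_A(x) = Π_λ (x − λ)^{k_λ}
where k_λ is the size of the *largest* Jordan block for λ (equivalently, the smallest k with (A − λI)^k v = 0 for every generalised eigenvector v of λ).

  λ = 4: largest Jordan block has size 3, contributing (x − 4)^3

So m_A(x) = (x - 4)^3 = x^3 - 12*x^2 + 48*x - 64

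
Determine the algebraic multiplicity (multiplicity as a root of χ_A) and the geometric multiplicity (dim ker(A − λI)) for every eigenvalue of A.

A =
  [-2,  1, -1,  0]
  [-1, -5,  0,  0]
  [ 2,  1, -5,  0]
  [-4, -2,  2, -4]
λ = -4: alg = 4, geom = 2

Step 1 — factor the characteristic polynomial to read off the algebraic multiplicities:
  χ_A(x) = (x + 4)^4

Step 2 — compute geometric multiplicities via the rank-nullity identity g(λ) = n − rank(A − λI):
  rank(A − (-4)·I) = 2, so dim ker(A − (-4)·I) = n − 2 = 2

Summary:
  λ = -4: algebraic multiplicity = 4, geometric multiplicity = 2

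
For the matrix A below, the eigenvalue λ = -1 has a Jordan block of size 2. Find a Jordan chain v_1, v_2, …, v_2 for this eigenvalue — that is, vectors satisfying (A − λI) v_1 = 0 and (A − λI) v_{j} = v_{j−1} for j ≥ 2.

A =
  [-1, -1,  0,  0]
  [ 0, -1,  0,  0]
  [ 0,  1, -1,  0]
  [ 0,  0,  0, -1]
A Jordan chain for λ = -1 of length 2:
v_1 = (-1, 0, 1, 0)ᵀ
v_2 = (0, 1, 0, 0)ᵀ

Let N = A − (-1)·I. We want v_2 with N^2 v_2 = 0 but N^1 v_2 ≠ 0; then v_{j-1} := N · v_j for j = 2, …, 2.

Pick v_2 = (0, 1, 0, 0)ᵀ.
Then v_1 = N · v_2 = (-1, 0, 1, 0)ᵀ.

Sanity check: (A − (-1)·I) v_1 = (0, 0, 0, 0)ᵀ = 0. ✓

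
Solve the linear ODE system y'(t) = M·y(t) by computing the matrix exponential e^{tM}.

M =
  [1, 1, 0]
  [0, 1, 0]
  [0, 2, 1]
e^{tM} =
  [exp(t), t*exp(t), 0]
  [0, exp(t), 0]
  [0, 2*t*exp(t), exp(t)]

Strategy: write M = P · J · P⁻¹ where J is a Jordan canonical form, so e^{tM} = P · e^{tJ} · P⁻¹, and e^{tJ} can be computed block-by-block.

M has Jordan form
J =
  [1, 1, 0]
  [0, 1, 0]
  [0, 0, 1]
(up to reordering of blocks).

Per-block formulas:
  For a 1×1 block at λ = 1: exp(t · [1]) = [e^(1t)].
  For a 2×2 Jordan block J_2(1): exp(t · J_2(1)) = e^(1t)·(I + t·N), where N is the 2×2 nilpotent shift.

After assembling e^{tJ} and conjugating by P, we get:

e^{tM} =
  [exp(t), t*exp(t), 0]
  [0, exp(t), 0]
  [0, 2*t*exp(t), exp(t)]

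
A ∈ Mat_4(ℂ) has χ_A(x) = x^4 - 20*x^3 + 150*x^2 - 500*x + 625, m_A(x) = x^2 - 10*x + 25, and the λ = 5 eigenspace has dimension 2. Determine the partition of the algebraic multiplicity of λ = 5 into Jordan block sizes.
Block sizes for λ = 5: [2, 2]

Step 1 — from the characteristic polynomial, algebraic multiplicity of λ = 5 is 4. From dim ker(A − (5)·I) = 2, there are exactly 2 Jordan blocks for λ = 5.
Step 2 — from the minimal polynomial, the factor (x − 5)^2 tells us the largest block for λ = 5 has size 2.
Step 3 — with total size 4, 2 blocks, and largest block 2, the block sizes (in nonincreasing order) are [2, 2].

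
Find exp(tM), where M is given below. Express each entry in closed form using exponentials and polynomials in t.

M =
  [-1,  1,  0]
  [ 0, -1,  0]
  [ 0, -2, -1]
e^{tM} =
  [exp(-t), t*exp(-t), 0]
  [0, exp(-t), 0]
  [0, -2*t*exp(-t), exp(-t)]

Strategy: write M = P · J · P⁻¹ where J is a Jordan canonical form, so e^{tM} = P · e^{tJ} · P⁻¹, and e^{tJ} can be computed block-by-block.

M has Jordan form
J =
  [-1,  1,  0]
  [ 0, -1,  0]
  [ 0,  0, -1]
(up to reordering of blocks).

Per-block formulas:
  For a 1×1 block at λ = -1: exp(t · [-1]) = [e^(-1t)].
  For a 2×2 Jordan block J_2(-1): exp(t · J_2(-1)) = e^(-1t)·(I + t·N), where N is the 2×2 nilpotent shift.

After assembling e^{tJ} and conjugating by P, we get:

e^{tM} =
  [exp(-t), t*exp(-t), 0]
  [0, exp(-t), 0]
  [0, -2*t*exp(-t), exp(-t)]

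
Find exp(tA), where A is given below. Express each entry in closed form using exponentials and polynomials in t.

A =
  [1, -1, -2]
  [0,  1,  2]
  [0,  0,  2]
e^{tA} =
  [exp(t), -t*exp(t), 2*t*exp(t) - 4*exp(2*t) + 4*exp(t)]
  [0, exp(t), 2*exp(2*t) - 2*exp(t)]
  [0, 0, exp(2*t)]

Strategy: write A = P · J · P⁻¹ where J is a Jordan canonical form, so e^{tA} = P · e^{tJ} · P⁻¹, and e^{tJ} can be computed block-by-block.

A has Jordan form
J =
  [1, 1, 0]
  [0, 1, 0]
  [0, 0, 2]
(up to reordering of blocks).

Per-block formulas:
  For a 1×1 block at λ = 2: exp(t · [2]) = [e^(2t)].
  For a 2×2 Jordan block J_2(1): exp(t · J_2(1)) = e^(1t)·(I + t·N), where N is the 2×2 nilpotent shift.

After assembling e^{tJ} and conjugating by P, we get:

e^{tA} =
  [exp(t), -t*exp(t), 2*t*exp(t) - 4*exp(2*t) + 4*exp(t)]
  [0, exp(t), 2*exp(2*t) - 2*exp(t)]
  [0, 0, exp(2*t)]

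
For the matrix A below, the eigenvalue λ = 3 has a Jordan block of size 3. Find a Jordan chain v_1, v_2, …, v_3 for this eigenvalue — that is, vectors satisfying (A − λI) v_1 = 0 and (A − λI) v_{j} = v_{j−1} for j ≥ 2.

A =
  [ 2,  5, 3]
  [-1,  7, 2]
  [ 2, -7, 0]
A Jordan chain for λ = 3 of length 3:
v_1 = (2, 1, -1)ᵀ
v_2 = (-1, -1, 2)ᵀ
v_3 = (1, 0, 0)ᵀ

Let N = A − (3)·I. We want v_3 with N^3 v_3 = 0 but N^2 v_3 ≠ 0; then v_{j-1} := N · v_j for j = 3, …, 2.

Pick v_3 = (1, 0, 0)ᵀ.
Then v_2 = N · v_3 = (-1, -1, 2)ᵀ.
Then v_1 = N · v_2 = (2, 1, -1)ᵀ.

Sanity check: (A − (3)·I) v_1 = (0, 0, 0)ᵀ = 0. ✓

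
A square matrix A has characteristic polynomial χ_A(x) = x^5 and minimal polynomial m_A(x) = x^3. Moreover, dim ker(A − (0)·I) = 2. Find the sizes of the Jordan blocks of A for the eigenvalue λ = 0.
Block sizes for λ = 0: [3, 2]

Step 1 — from the characteristic polynomial, algebraic multiplicity of λ = 0 is 5. From dim ker(A − (0)·I) = 2, there are exactly 2 Jordan blocks for λ = 0.
Step 2 — from the minimal polynomial, the factor (x − 0)^3 tells us the largest block for λ = 0 has size 3.
Step 3 — with total size 5, 2 blocks, and largest block 3, the block sizes (in nonincreasing order) are [3, 2].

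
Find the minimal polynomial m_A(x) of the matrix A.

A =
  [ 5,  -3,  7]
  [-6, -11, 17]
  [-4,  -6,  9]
x^3 - 3*x^2 + 3*x - 1

The characteristic polynomial is χ_A(x) = (x - 1)^3, so the eigenvalues are known. The minimal polynomial is
  m_A(x) = Π_λ (x − λ)^{k_λ}
where k_λ is the size of the *largest* Jordan block for λ (equivalently, the smallest k with (A − λI)^k v = 0 for every generalised eigenvector v of λ).

  λ = 1: largest Jordan block has size 3, contributing (x − 1)^3

So m_A(x) = (x - 1)^3 = x^3 - 3*x^2 + 3*x - 1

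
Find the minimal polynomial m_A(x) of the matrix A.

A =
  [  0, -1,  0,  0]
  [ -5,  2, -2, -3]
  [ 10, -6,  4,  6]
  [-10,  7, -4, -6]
x^3

The characteristic polynomial is χ_A(x) = x^4, so the eigenvalues are known. The minimal polynomial is
  m_A(x) = Π_λ (x − λ)^{k_λ}
where k_λ is the size of the *largest* Jordan block for λ (equivalently, the smallest k with (A − λI)^k v = 0 for every generalised eigenvector v of λ).

  λ = 0: largest Jordan block has size 3, contributing (x − 0)^3

So m_A(x) = x^3 = x^3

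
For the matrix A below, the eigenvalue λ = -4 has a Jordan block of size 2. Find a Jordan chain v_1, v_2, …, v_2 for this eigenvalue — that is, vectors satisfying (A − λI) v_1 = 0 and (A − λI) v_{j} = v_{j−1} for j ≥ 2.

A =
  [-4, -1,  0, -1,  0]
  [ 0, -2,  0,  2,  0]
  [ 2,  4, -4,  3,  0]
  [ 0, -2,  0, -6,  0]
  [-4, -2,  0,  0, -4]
A Jordan chain for λ = -4 of length 2:
v_1 = (0, 0, 2, 0, -4)ᵀ
v_2 = (1, 0, 0, 0, 0)ᵀ

Let N = A − (-4)·I. We want v_2 with N^2 v_2 = 0 but N^1 v_2 ≠ 0; then v_{j-1} := N · v_j for j = 2, …, 2.

Pick v_2 = (1, 0, 0, 0, 0)ᵀ.
Then v_1 = N · v_2 = (0, 0, 2, 0, -4)ᵀ.

Sanity check: (A − (-4)·I) v_1 = (0, 0, 0, 0, 0)ᵀ = 0. ✓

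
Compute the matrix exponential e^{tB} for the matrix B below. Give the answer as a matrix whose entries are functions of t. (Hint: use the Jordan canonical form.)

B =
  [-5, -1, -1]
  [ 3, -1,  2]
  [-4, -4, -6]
e^{tB} =
  [t^2*exp(-4*t) - t*exp(-4*t) + exp(-4*t), t^2*exp(-4*t) - t*exp(-4*t), t^2*exp(-4*t)/2 - t*exp(-4*t)]
  [-t^2*exp(-4*t) + 3*t*exp(-4*t), -t^2*exp(-4*t) + 3*t*exp(-4*t) + exp(-4*t), -t^2*exp(-4*t)/2 + 2*t*exp(-4*t)]
  [-4*t*exp(-4*t), -4*t*exp(-4*t), -2*t*exp(-4*t) + exp(-4*t)]

Strategy: write B = P · J · P⁻¹ where J is a Jordan canonical form, so e^{tB} = P · e^{tJ} · P⁻¹, and e^{tJ} can be computed block-by-block.

B has Jordan form
J =
  [-4,  1,  0]
  [ 0, -4,  1]
  [ 0,  0, -4]
(up to reordering of blocks).

Per-block formulas:
  For a 3×3 Jordan block J_3(-4): exp(t · J_3(-4)) = e^(-4t)·(I + t·N + (t^2/2)·N^2), where N is the 3×3 nilpotent shift.

After assembling e^{tJ} and conjugating by P, we get:

e^{tB} =
  [t^2*exp(-4*t) - t*exp(-4*t) + exp(-4*t), t^2*exp(-4*t) - t*exp(-4*t), t^2*exp(-4*t)/2 - t*exp(-4*t)]
  [-t^2*exp(-4*t) + 3*t*exp(-4*t), -t^2*exp(-4*t) + 3*t*exp(-4*t) + exp(-4*t), -t^2*exp(-4*t)/2 + 2*t*exp(-4*t)]
  [-4*t*exp(-4*t), -4*t*exp(-4*t), -2*t*exp(-4*t) + exp(-4*t)]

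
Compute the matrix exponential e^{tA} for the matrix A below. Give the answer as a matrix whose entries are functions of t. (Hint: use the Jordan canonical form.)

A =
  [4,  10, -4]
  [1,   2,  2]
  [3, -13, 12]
e^{tA} =
  [t^2*exp(6*t) - 2*t*exp(6*t) + exp(6*t), -4*t^2*exp(6*t) + 10*t*exp(6*t), 2*t^2*exp(6*t) - 4*t*exp(6*t)]
  [t*exp(6*t), -4*t*exp(6*t) + exp(6*t), 2*t*exp(6*t)]
  [-t^2*exp(6*t)/2 + 3*t*exp(6*t), 2*t^2*exp(6*t) - 13*t*exp(6*t), -t^2*exp(6*t) + 6*t*exp(6*t) + exp(6*t)]

Strategy: write A = P · J · P⁻¹ where J is a Jordan canonical form, so e^{tA} = P · e^{tJ} · P⁻¹, and e^{tJ} can be computed block-by-block.

A has Jordan form
J =
  [6, 1, 0]
  [0, 6, 1]
  [0, 0, 6]
(up to reordering of blocks).

Per-block formulas:
  For a 3×3 Jordan block J_3(6): exp(t · J_3(6)) = e^(6t)·(I + t·N + (t^2/2)·N^2), where N is the 3×3 nilpotent shift.

After assembling e^{tJ} and conjugating by P, we get:

e^{tA} =
  [t^2*exp(6*t) - 2*t*exp(6*t) + exp(6*t), -4*t^2*exp(6*t) + 10*t*exp(6*t), 2*t^2*exp(6*t) - 4*t*exp(6*t)]
  [t*exp(6*t), -4*t*exp(6*t) + exp(6*t), 2*t*exp(6*t)]
  [-t^2*exp(6*t)/2 + 3*t*exp(6*t), 2*t^2*exp(6*t) - 13*t*exp(6*t), -t^2*exp(6*t) + 6*t*exp(6*t) + exp(6*t)]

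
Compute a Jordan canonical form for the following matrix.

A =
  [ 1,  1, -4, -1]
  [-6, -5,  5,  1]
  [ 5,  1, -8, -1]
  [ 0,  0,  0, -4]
J_3(-4) ⊕ J_1(-4)

The characteristic polynomial is
  det(x·I − A) = x^4 + 16*x^3 + 96*x^2 + 256*x + 256 = (x + 4)^4

Eigenvalues and multiplicities (the geometric multiplicity of λ is n − rank(A − λI), which equals the number of Jordan blocks for λ):
  λ = -4: algebraic multiplicity = 4, geometric multiplicity = 2

Determining the block sizes for each eigenvalue:
  λ = -4: with am = 4 and gm = 2, the partition is not yet determined (e.g. several partitions of 4 into 2 parts exist). Let N = A − (-4)·I. Computing rank(N^1) = 2, rank(N^2) = 1, rank(N^3) = 0; the number of blocks of size ≥ j is rank(N^{j−1}) − rank(N^j), giving [2, 1, 1]. So we have 1 block(s) of size 3, 1 block(s) of size 1 → block sizes [3, 1]

Assembling the blocks gives a Jordan form
J =
  [-4,  1,  0,  0]
  [ 0, -4,  1,  0]
  [ 0,  0, -4,  0]
  [ 0,  0,  0, -4]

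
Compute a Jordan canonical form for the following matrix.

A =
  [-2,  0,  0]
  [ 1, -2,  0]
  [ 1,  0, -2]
J_2(-2) ⊕ J_1(-2)

The characteristic polynomial is
  det(x·I − A) = x^3 + 6*x^2 + 12*x + 8 = (x + 2)^3

Eigenvalues and multiplicities (the geometric multiplicity of λ is n − rank(A − λI), which equals the number of Jordan blocks for λ):
  λ = -2: algebraic multiplicity = 3, geometric multiplicity = 2

Determining the block sizes for each eigenvalue:
  λ = -2: 2 blocks summing to 3 forces exactly one block of size 2 and the rest size 1 → block sizes [2, 1]

Assembling the blocks gives a Jordan form
J =
  [-2,  1,  0]
  [ 0, -2,  0]
  [ 0,  0, -2]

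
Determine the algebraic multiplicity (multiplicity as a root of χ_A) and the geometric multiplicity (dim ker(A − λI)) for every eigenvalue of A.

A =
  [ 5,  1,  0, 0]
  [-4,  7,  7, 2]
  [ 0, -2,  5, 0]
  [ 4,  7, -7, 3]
λ = 5: alg = 4, geom = 2

Step 1 — factor the characteristic polynomial to read off the algebraic multiplicities:
  χ_A(x) = (x - 5)^4

Step 2 — compute geometric multiplicities via the rank-nullity identity g(λ) = n − rank(A − λI):
  rank(A − (5)·I) = 2, so dim ker(A − (5)·I) = n − 2 = 2

Summary:
  λ = 5: algebraic multiplicity = 4, geometric multiplicity = 2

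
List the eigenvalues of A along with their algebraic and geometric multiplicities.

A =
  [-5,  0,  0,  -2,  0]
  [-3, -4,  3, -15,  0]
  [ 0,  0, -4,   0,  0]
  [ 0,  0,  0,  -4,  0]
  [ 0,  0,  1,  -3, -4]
λ = -5: alg = 1, geom = 1; λ = -4: alg = 4, geom = 3

Step 1 — factor the characteristic polynomial to read off the algebraic multiplicities:
  χ_A(x) = (x + 4)^4*(x + 5)

Step 2 — compute geometric multiplicities via the rank-nullity identity g(λ) = n − rank(A − λI):
  rank(A − (-5)·I) = 4, so dim ker(A − (-5)·I) = n − 4 = 1
  rank(A − (-4)·I) = 2, so dim ker(A − (-4)·I) = n − 2 = 3

Summary:
  λ = -5: algebraic multiplicity = 1, geometric multiplicity = 1
  λ = -4: algebraic multiplicity = 4, geometric multiplicity = 3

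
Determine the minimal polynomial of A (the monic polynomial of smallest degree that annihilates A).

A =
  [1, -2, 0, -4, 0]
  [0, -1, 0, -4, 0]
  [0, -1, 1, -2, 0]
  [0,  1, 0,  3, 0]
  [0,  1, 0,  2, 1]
x^2 - 2*x + 1

The characteristic polynomial is χ_A(x) = (x - 1)^5, so the eigenvalues are known. The minimal polynomial is
  m_A(x) = Π_λ (x − λ)^{k_λ}
where k_λ is the size of the *largest* Jordan block for λ (equivalently, the smallest k with (A − λI)^k v = 0 for every generalised eigenvector v of λ).

  λ = 1: largest Jordan block has size 2, contributing (x − 1)^2

So m_A(x) = (x - 1)^2 = x^2 - 2*x + 1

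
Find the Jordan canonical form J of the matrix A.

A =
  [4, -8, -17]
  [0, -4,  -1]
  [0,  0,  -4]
J_2(-4) ⊕ J_1(4)

The characteristic polynomial is
  det(x·I − A) = x^3 + 4*x^2 - 16*x - 64 = (x - 4)*(x + 4)^2

Eigenvalues and multiplicities (the geometric multiplicity of λ is n − rank(A − λI), which equals the number of Jordan blocks for λ):
  λ = -4: algebraic multiplicity = 2, geometric multiplicity = 1
  λ = 4: algebraic multiplicity = 1, geometric multiplicity = 1

Determining the block sizes for each eigenvalue:
  λ = -4: one block (gm = 1), so the single block has size am = 2 → block sizes [2]
  λ = 4: one block (gm = 1), so the single block has size am = 1 → block sizes [1]

Assembling the blocks gives a Jordan form
J =
  [-4,  1, 0]
  [ 0, -4, 0]
  [ 0,  0, 4]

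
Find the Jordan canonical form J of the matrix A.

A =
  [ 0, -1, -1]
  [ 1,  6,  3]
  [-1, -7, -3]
J_3(1)

The characteristic polynomial is
  det(x·I − A) = x^3 - 3*x^2 + 3*x - 1 = (x - 1)^3

Eigenvalues and multiplicities (the geometric multiplicity of λ is n − rank(A − λI), which equals the number of Jordan blocks for λ):
  λ = 1: algebraic multiplicity = 3, geometric multiplicity = 1

Determining the block sizes for each eigenvalue:
  λ = 1: one block (gm = 1), so the single block has size am = 3 → block sizes [3]

Assembling the blocks gives a Jordan form
J =
  [1, 1, 0]
  [0, 1, 1]
  [0, 0, 1]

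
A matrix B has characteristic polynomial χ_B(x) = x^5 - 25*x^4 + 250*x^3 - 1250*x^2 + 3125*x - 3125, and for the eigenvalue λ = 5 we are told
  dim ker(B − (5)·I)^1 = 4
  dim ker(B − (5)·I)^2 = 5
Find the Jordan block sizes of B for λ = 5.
Block sizes for λ = 5: [2, 1, 1, 1]

From the dimensions of kernels of powers, the number of Jordan blocks of size at least j is d_j − d_{j−1} where d_j = dim ker(N^j) (with d_0 = 0). Computing the differences gives [4, 1].
The number of blocks of size exactly k is (#blocks of size ≥ k) − (#blocks of size ≥ k + 1), so the partition is: 3 block(s) of size 1, 1 block(s) of size 2.
In nonincreasing order the block sizes are [2, 1, 1, 1].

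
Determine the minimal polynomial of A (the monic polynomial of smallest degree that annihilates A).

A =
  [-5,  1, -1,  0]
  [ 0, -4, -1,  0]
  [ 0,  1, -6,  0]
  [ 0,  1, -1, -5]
x^2 + 10*x + 25

The characteristic polynomial is χ_A(x) = (x + 5)^4, so the eigenvalues are known. The minimal polynomial is
  m_A(x) = Π_λ (x − λ)^{k_λ}
where k_λ is the size of the *largest* Jordan block for λ (equivalently, the smallest k with (A − λI)^k v = 0 for every generalised eigenvector v of λ).

  λ = -5: largest Jordan block has size 2, contributing (x + 5)^2

So m_A(x) = (x + 5)^2 = x^2 + 10*x + 25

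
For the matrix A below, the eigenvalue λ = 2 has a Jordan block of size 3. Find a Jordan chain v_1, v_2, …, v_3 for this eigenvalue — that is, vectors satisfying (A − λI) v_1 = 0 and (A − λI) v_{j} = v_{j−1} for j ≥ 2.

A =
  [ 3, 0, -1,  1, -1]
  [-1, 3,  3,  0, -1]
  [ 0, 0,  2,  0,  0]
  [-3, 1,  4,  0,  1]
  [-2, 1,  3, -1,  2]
A Jordan chain for λ = 2 of length 3:
v_1 = (0, 1, 0, 1, 1)ᵀ
v_2 = (-1, 3, 0, 4, 3)ᵀ
v_3 = (0, 0, 1, 0, 0)ᵀ

Let N = A − (2)·I. We want v_3 with N^3 v_3 = 0 but N^2 v_3 ≠ 0; then v_{j-1} := N · v_j for j = 3, …, 2.

Pick v_3 = (0, 0, 1, 0, 0)ᵀ.
Then v_2 = N · v_3 = (-1, 3, 0, 4, 3)ᵀ.
Then v_1 = N · v_2 = (0, 1, 0, 1, 1)ᵀ.

Sanity check: (A − (2)·I) v_1 = (0, 0, 0, 0, 0)ᵀ = 0. ✓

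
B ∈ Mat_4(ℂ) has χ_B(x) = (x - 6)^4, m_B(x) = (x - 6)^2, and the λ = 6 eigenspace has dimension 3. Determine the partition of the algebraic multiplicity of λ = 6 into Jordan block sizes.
Block sizes for λ = 6: [2, 1, 1]

Step 1 — from the characteristic polynomial, algebraic multiplicity of λ = 6 is 4. From dim ker(B − (6)·I) = 3, there are exactly 3 Jordan blocks for λ = 6.
Step 2 — from the minimal polynomial, the factor (x − 6)^2 tells us the largest block for λ = 6 has size 2.
Step 3 — with total size 4, 3 blocks, and largest block 2, the block sizes (in nonincreasing order) are [2, 1, 1].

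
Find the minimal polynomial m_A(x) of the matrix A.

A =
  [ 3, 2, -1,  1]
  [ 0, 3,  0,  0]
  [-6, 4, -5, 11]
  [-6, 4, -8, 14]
x^3 - 12*x^2 + 45*x - 54

The characteristic polynomial is χ_A(x) = (x - 6)*(x - 3)^3, so the eigenvalues are known. The minimal polynomial is
  m_A(x) = Π_λ (x − λ)^{k_λ}
where k_λ is the size of the *largest* Jordan block for λ (equivalently, the smallest k with (A − λI)^k v = 0 for every generalised eigenvector v of λ).

  λ = 3: largest Jordan block has size 2, contributing (x − 3)^2
  λ = 6: largest Jordan block has size 1, contributing (x − 6)

So m_A(x) = (x - 6)*(x - 3)^2 = x^3 - 12*x^2 + 45*x - 54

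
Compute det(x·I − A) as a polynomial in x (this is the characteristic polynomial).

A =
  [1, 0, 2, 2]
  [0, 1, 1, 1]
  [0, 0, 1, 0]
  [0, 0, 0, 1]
x^4 - 4*x^3 + 6*x^2 - 4*x + 1

Expanding det(x·I − A) (e.g. by cofactor expansion or by noting that A is similar to its Jordan form J, which has the same characteristic polynomial as A) gives
  χ_A(x) = x^4 - 4*x^3 + 6*x^2 - 4*x + 1
which factors as (x - 1)^4. The eigenvalues (with algebraic multiplicities) are λ = 1 with multiplicity 4.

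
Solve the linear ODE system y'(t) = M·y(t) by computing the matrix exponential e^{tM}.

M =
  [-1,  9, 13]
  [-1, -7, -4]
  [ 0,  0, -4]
e^{tM} =
  [3*t*exp(-4*t) + exp(-4*t), 9*t*exp(-4*t), 3*t^2*exp(-4*t)/2 + 13*t*exp(-4*t)]
  [-t*exp(-4*t), -3*t*exp(-4*t) + exp(-4*t), -t^2*exp(-4*t)/2 - 4*t*exp(-4*t)]
  [0, 0, exp(-4*t)]

Strategy: write M = P · J · P⁻¹ where J is a Jordan canonical form, so e^{tM} = P · e^{tJ} · P⁻¹, and e^{tJ} can be computed block-by-block.

M has Jordan form
J =
  [-4,  1,  0]
  [ 0, -4,  1]
  [ 0,  0, -4]
(up to reordering of blocks).

Per-block formulas:
  For a 3×3 Jordan block J_3(-4): exp(t · J_3(-4)) = e^(-4t)·(I + t·N + (t^2/2)·N^2), where N is the 3×3 nilpotent shift.

After assembling e^{tJ} and conjugating by P, we get:

e^{tM} =
  [3*t*exp(-4*t) + exp(-4*t), 9*t*exp(-4*t), 3*t^2*exp(-4*t)/2 + 13*t*exp(-4*t)]
  [-t*exp(-4*t), -3*t*exp(-4*t) + exp(-4*t), -t^2*exp(-4*t)/2 - 4*t*exp(-4*t)]
  [0, 0, exp(-4*t)]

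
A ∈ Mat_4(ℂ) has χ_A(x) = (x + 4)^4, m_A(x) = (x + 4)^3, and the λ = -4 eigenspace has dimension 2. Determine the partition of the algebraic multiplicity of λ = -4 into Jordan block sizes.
Block sizes for λ = -4: [3, 1]

Step 1 — from the characteristic polynomial, algebraic multiplicity of λ = -4 is 4. From dim ker(A − (-4)·I) = 2, there are exactly 2 Jordan blocks for λ = -4.
Step 2 — from the minimal polynomial, the factor (x + 4)^3 tells us the largest block for λ = -4 has size 3.
Step 3 — with total size 4, 2 blocks, and largest block 3, the block sizes (in nonincreasing order) are [3, 1].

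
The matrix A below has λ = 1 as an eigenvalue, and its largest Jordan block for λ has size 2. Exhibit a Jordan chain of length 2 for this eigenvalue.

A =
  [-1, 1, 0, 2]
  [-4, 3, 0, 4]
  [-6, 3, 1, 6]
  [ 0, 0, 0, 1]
A Jordan chain for λ = 1 of length 2:
v_1 = (-2, -4, -6, 0)ᵀ
v_2 = (1, 0, 0, 0)ᵀ

Let N = A − (1)·I. We want v_2 with N^2 v_2 = 0 but N^1 v_2 ≠ 0; then v_{j-1} := N · v_j for j = 2, …, 2.

Pick v_2 = (1, 0, 0, 0)ᵀ.
Then v_1 = N · v_2 = (-2, -4, -6, 0)ᵀ.

Sanity check: (A − (1)·I) v_1 = (0, 0, 0, 0)ᵀ = 0. ✓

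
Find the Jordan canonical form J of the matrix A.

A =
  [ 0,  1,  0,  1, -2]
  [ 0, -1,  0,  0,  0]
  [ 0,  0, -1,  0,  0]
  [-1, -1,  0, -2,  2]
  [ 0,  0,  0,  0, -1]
J_2(-1) ⊕ J_1(-1) ⊕ J_1(-1) ⊕ J_1(-1)

The characteristic polynomial is
  det(x·I − A) = x^5 + 5*x^4 + 10*x^3 + 10*x^2 + 5*x + 1 = (x + 1)^5

Eigenvalues and multiplicities (the geometric multiplicity of λ is n − rank(A − λI), which equals the number of Jordan blocks for λ):
  λ = -1: algebraic multiplicity = 5, geometric multiplicity = 4

Determining the block sizes for each eigenvalue:
  λ = -1: 4 blocks summing to 5 forces exactly one block of size 2 and the rest size 1 → block sizes [2, 1, 1, 1]

Assembling the blocks gives a Jordan form
J =
  [-1,  1,  0,  0,  0]
  [ 0, -1,  0,  0,  0]
  [ 0,  0, -1,  0,  0]
  [ 0,  0,  0, -1,  0]
  [ 0,  0,  0,  0, -1]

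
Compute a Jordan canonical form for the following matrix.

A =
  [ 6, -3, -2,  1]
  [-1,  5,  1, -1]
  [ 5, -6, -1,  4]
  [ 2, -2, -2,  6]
J_3(4) ⊕ J_1(4)

The characteristic polynomial is
  det(x·I − A) = x^4 - 16*x^3 + 96*x^2 - 256*x + 256 = (x - 4)^4

Eigenvalues and multiplicities (the geometric multiplicity of λ is n − rank(A − λI), which equals the number of Jordan blocks for λ):
  λ = 4: algebraic multiplicity = 4, geometric multiplicity = 2

Determining the block sizes for each eigenvalue:
  λ = 4: with am = 4 and gm = 2, the partition is not yet determined (e.g. several partitions of 4 into 2 parts exist). Let N = A − (4)·I. Computing rank(N^1) = 2, rank(N^2) = 1, rank(N^3) = 0; the number of blocks of size ≥ j is rank(N^{j−1}) − rank(N^j), giving [2, 1, 1]. So we have 1 block(s) of size 3, 1 block(s) of size 1 → block sizes [3, 1]

Assembling the blocks gives a Jordan form
J =
  [4, 1, 0, 0]
  [0, 4, 1, 0]
  [0, 0, 4, 0]
  [0, 0, 0, 4]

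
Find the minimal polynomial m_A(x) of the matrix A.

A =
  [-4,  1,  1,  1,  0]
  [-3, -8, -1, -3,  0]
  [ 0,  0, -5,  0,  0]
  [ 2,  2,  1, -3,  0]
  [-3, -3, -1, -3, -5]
x^3 + 15*x^2 + 75*x + 125

The characteristic polynomial is χ_A(x) = (x + 5)^5, so the eigenvalues are known. The minimal polynomial is
  m_A(x) = Π_λ (x − λ)^{k_λ}
where k_λ is the size of the *largest* Jordan block for λ (equivalently, the smallest k with (A − λI)^k v = 0 for every generalised eigenvector v of λ).

  λ = -5: largest Jordan block has size 3, contributing (x + 5)^3

So m_A(x) = (x + 5)^3 = x^3 + 15*x^2 + 75*x + 125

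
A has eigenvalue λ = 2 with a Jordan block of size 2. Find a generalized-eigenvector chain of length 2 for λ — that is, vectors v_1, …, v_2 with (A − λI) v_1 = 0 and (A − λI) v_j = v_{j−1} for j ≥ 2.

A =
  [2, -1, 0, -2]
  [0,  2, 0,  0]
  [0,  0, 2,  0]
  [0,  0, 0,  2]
A Jordan chain for λ = 2 of length 2:
v_1 = (-1, 0, 0, 0)ᵀ
v_2 = (0, 1, 0, 0)ᵀ

Let N = A − (2)·I. We want v_2 with N^2 v_2 = 0 but N^1 v_2 ≠ 0; then v_{j-1} := N · v_j for j = 2, …, 2.

Pick v_2 = (0, 1, 0, 0)ᵀ.
Then v_1 = N · v_2 = (-1, 0, 0, 0)ᵀ.

Sanity check: (A − (2)·I) v_1 = (0, 0, 0, 0)ᵀ = 0. ✓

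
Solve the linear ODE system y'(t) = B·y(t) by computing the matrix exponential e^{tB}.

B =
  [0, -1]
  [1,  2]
e^{tB} =
  [-t*exp(t) + exp(t), -t*exp(t)]
  [t*exp(t), t*exp(t) + exp(t)]

Strategy: write B = P · J · P⁻¹ where J is a Jordan canonical form, so e^{tB} = P · e^{tJ} · P⁻¹, and e^{tJ} can be computed block-by-block.

B has Jordan form
J =
  [1, 1]
  [0, 1]
(up to reordering of blocks).

Per-block formulas:
  For a 2×2 Jordan block J_2(1): exp(t · J_2(1)) = e^(1t)·(I + t·N), where N is the 2×2 nilpotent shift.

After assembling e^{tJ} and conjugating by P, we get:

e^{tB} =
  [-t*exp(t) + exp(t), -t*exp(t)]
  [t*exp(t), t*exp(t) + exp(t)]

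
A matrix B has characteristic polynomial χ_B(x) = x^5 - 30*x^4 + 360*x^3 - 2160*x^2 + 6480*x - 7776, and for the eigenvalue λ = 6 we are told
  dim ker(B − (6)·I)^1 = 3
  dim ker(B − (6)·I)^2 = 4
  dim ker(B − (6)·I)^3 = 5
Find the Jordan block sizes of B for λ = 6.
Block sizes for λ = 6: [3, 1, 1]

From the dimensions of kernels of powers, the number of Jordan blocks of size at least j is d_j − d_{j−1} where d_j = dim ker(N^j) (with d_0 = 0). Computing the differences gives [3, 1, 1].
The number of blocks of size exactly k is (#blocks of size ≥ k) − (#blocks of size ≥ k + 1), so the partition is: 2 block(s) of size 1, 1 block(s) of size 3.
In nonincreasing order the block sizes are [3, 1, 1].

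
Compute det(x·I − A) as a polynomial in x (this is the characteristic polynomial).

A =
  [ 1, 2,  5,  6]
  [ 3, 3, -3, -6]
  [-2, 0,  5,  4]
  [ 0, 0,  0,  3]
x^4 - 12*x^3 + 54*x^2 - 108*x + 81

Expanding det(x·I − A) (e.g. by cofactor expansion or by noting that A is similar to its Jordan form J, which has the same characteristic polynomial as A) gives
  χ_A(x) = x^4 - 12*x^3 + 54*x^2 - 108*x + 81
which factors as (x - 3)^4. The eigenvalues (with algebraic multiplicities) are λ = 3 with multiplicity 4.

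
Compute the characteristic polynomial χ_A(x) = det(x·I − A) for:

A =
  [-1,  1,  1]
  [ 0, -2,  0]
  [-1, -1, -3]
x^3 + 6*x^2 + 12*x + 8

Expanding det(x·I − A) (e.g. by cofactor expansion or by noting that A is similar to its Jordan form J, which has the same characteristic polynomial as A) gives
  χ_A(x) = x^3 + 6*x^2 + 12*x + 8
which factors as (x + 2)^3. The eigenvalues (with algebraic multiplicities) are λ = -2 with multiplicity 3.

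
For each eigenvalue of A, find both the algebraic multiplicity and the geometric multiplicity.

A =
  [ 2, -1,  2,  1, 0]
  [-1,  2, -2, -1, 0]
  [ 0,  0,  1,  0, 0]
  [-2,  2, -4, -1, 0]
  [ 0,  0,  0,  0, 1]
λ = 1: alg = 5, geom = 4

Step 1 — factor the characteristic polynomial to read off the algebraic multiplicities:
  χ_A(x) = (x - 1)^5

Step 2 — compute geometric multiplicities via the rank-nullity identity g(λ) = n − rank(A − λI):
  rank(A − (1)·I) = 1, so dim ker(A − (1)·I) = n − 1 = 4

Summary:
  λ = 1: algebraic multiplicity = 5, geometric multiplicity = 4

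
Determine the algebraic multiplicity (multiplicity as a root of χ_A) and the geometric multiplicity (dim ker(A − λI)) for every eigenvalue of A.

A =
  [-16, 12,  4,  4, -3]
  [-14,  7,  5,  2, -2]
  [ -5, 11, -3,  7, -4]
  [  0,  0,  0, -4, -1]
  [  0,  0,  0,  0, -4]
λ = -4: alg = 5, geom = 2

Step 1 — factor the characteristic polynomial to read off the algebraic multiplicities:
  χ_A(x) = (x + 4)^5

Step 2 — compute geometric multiplicities via the rank-nullity identity g(λ) = n − rank(A − λI):
  rank(A − (-4)·I) = 3, so dim ker(A − (-4)·I) = n − 3 = 2

Summary:
  λ = -4: algebraic multiplicity = 5, geometric multiplicity = 2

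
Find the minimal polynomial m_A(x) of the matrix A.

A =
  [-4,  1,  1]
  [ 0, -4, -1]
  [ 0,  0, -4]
x^3 + 12*x^2 + 48*x + 64

The characteristic polynomial is χ_A(x) = (x + 4)^3, so the eigenvalues are known. The minimal polynomial is
  m_A(x) = Π_λ (x − λ)^{k_λ}
where k_λ is the size of the *largest* Jordan block for λ (equivalently, the smallest k with (A − λI)^k v = 0 for every generalised eigenvector v of λ).

  λ = -4: largest Jordan block has size 3, contributing (x + 4)^3

So m_A(x) = (x + 4)^3 = x^3 + 12*x^2 + 48*x + 64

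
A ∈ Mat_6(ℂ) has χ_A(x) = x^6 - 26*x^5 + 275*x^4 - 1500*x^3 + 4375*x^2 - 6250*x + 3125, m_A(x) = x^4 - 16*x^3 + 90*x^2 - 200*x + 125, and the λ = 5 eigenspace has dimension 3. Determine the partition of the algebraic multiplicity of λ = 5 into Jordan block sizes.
Block sizes for λ = 5: [3, 1, 1]

Step 1 — from the characteristic polynomial, algebraic multiplicity of λ = 5 is 5. From dim ker(A − (5)·I) = 3, there are exactly 3 Jordan blocks for λ = 5.
Step 2 — from the minimal polynomial, the factor (x − 5)^3 tells us the largest block for λ = 5 has size 3.
Step 3 — with total size 5, 3 blocks, and largest block 3, the block sizes (in nonincreasing order) are [3, 1, 1].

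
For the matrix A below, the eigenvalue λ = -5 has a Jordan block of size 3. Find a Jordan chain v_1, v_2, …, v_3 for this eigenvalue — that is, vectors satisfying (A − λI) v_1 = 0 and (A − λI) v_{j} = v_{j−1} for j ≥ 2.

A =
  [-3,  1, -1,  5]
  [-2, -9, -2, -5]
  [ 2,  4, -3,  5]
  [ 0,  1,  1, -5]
A Jordan chain for λ = -5 of length 3:
v_1 = (-1, 1, -1, 0)ᵀ
v_2 = (1, -4, 4, 1)ᵀ
v_3 = (0, 1, 0, 0)ᵀ

Let N = A − (-5)·I. We want v_3 with N^3 v_3 = 0 but N^2 v_3 ≠ 0; then v_{j-1} := N · v_j for j = 3, …, 2.

Pick v_3 = (0, 1, 0, 0)ᵀ.
Then v_2 = N · v_3 = (1, -4, 4, 1)ᵀ.
Then v_1 = N · v_2 = (-1, 1, -1, 0)ᵀ.

Sanity check: (A − (-5)·I) v_1 = (0, 0, 0, 0)ᵀ = 0. ✓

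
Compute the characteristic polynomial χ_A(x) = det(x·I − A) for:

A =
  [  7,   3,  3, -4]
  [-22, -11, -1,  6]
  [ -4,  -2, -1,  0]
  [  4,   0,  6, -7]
x^4 + 12*x^3 + 54*x^2 + 108*x + 81

Expanding det(x·I − A) (e.g. by cofactor expansion or by noting that A is similar to its Jordan form J, which has the same characteristic polynomial as A) gives
  χ_A(x) = x^4 + 12*x^3 + 54*x^2 + 108*x + 81
which factors as (x + 3)^4. The eigenvalues (with algebraic multiplicities) are λ = -3 with multiplicity 4.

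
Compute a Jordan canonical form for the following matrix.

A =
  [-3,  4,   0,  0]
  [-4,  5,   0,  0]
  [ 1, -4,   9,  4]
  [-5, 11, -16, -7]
J_2(1) ⊕ J_2(1)

The characteristic polynomial is
  det(x·I − A) = x^4 - 4*x^3 + 6*x^2 - 4*x + 1 = (x - 1)^4

Eigenvalues and multiplicities (the geometric multiplicity of λ is n − rank(A − λI), which equals the number of Jordan blocks for λ):
  λ = 1: algebraic multiplicity = 4, geometric multiplicity = 2

Determining the block sizes for each eigenvalue:
  λ = 1: with am = 4 and gm = 2, the partition is not yet determined (e.g. several partitions of 4 into 2 parts exist). Let N = A − (1)·I. Computing rank(N^1) = 2, rank(N^2) = 0; the number of blocks of size ≥ j is rank(N^{j−1}) − rank(N^j), giving [2, 2]. So we have 2 block(s) of size 2 → block sizes [2, 2]

Assembling the blocks gives a Jordan form
J =
  [1, 1, 0, 0]
  [0, 1, 0, 0]
  [0, 0, 1, 1]
  [0, 0, 0, 1]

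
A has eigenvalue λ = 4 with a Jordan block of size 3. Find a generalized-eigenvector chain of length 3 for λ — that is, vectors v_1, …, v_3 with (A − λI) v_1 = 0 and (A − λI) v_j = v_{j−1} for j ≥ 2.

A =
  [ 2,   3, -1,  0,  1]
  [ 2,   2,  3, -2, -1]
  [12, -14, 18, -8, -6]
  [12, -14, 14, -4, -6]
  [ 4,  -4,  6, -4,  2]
A Jordan chain for λ = 4 of length 3:
v_1 = (2, 0, -4, -4, 0)ᵀ
v_2 = (-2, 2, 12, 12, 4)ᵀ
v_3 = (1, 0, 0, 0, 0)ᵀ

Let N = A − (4)·I. We want v_3 with N^3 v_3 = 0 but N^2 v_3 ≠ 0; then v_{j-1} := N · v_j for j = 3, …, 2.

Pick v_3 = (1, 0, 0, 0, 0)ᵀ.
Then v_2 = N · v_3 = (-2, 2, 12, 12, 4)ᵀ.
Then v_1 = N · v_2 = (2, 0, -4, -4, 0)ᵀ.

Sanity check: (A − (4)·I) v_1 = (0, 0, 0, 0, 0)ᵀ = 0. ✓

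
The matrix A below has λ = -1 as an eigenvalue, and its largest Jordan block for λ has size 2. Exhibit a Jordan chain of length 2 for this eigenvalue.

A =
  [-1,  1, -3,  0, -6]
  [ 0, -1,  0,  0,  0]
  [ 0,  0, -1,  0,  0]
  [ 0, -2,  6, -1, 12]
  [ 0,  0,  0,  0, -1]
A Jordan chain for λ = -1 of length 2:
v_1 = (1, 0, 0, -2, 0)ᵀ
v_2 = (0, 1, 0, 0, 0)ᵀ

Let N = A − (-1)·I. We want v_2 with N^2 v_2 = 0 but N^1 v_2 ≠ 0; then v_{j-1} := N · v_j for j = 2, …, 2.

Pick v_2 = (0, 1, 0, 0, 0)ᵀ.
Then v_1 = N · v_2 = (1, 0, 0, -2, 0)ᵀ.

Sanity check: (A − (-1)·I) v_1 = (0, 0, 0, 0, 0)ᵀ = 0. ✓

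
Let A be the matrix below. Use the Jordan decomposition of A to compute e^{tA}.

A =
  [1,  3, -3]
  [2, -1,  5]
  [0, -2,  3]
e^{tA} =
  [3*t^2*exp(t) + exp(t), 3*t*exp(t), 9*t^2*exp(t)/2 - 3*t*exp(t)]
  [-2*t^2*exp(t) + 2*t*exp(t), -2*t*exp(t) + exp(t), -3*t^2*exp(t) + 5*t*exp(t)]
  [-2*t^2*exp(t), -2*t*exp(t), -3*t^2*exp(t) + 2*t*exp(t) + exp(t)]

Strategy: write A = P · J · P⁻¹ where J is a Jordan canonical form, so e^{tA} = P · e^{tJ} · P⁻¹, and e^{tJ} can be computed block-by-block.

A has Jordan form
J =
  [1, 1, 0]
  [0, 1, 1]
  [0, 0, 1]
(up to reordering of blocks).

Per-block formulas:
  For a 3×3 Jordan block J_3(1): exp(t · J_3(1)) = e^(1t)·(I + t·N + (t^2/2)·N^2), where N is the 3×3 nilpotent shift.

After assembling e^{tJ} and conjugating by P, we get:

e^{tA} =
  [3*t^2*exp(t) + exp(t), 3*t*exp(t), 9*t^2*exp(t)/2 - 3*t*exp(t)]
  [-2*t^2*exp(t) + 2*t*exp(t), -2*t*exp(t) + exp(t), -3*t^2*exp(t) + 5*t*exp(t)]
  [-2*t^2*exp(t), -2*t*exp(t), -3*t^2*exp(t) + 2*t*exp(t) + exp(t)]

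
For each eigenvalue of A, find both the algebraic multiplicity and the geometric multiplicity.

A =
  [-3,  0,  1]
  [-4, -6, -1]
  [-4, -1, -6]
λ = -5: alg = 3, geom = 1

Step 1 — factor the characteristic polynomial to read off the algebraic multiplicities:
  χ_A(x) = (x + 5)^3

Step 2 — compute geometric multiplicities via the rank-nullity identity g(λ) = n − rank(A − λI):
  rank(A − (-5)·I) = 2, so dim ker(A − (-5)·I) = n − 2 = 1

Summary:
  λ = -5: algebraic multiplicity = 3, geometric multiplicity = 1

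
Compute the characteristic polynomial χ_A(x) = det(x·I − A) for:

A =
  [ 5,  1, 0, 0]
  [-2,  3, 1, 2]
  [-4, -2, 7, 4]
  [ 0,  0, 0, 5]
x^4 - 20*x^3 + 150*x^2 - 500*x + 625

Expanding det(x·I − A) (e.g. by cofactor expansion or by noting that A is similar to its Jordan form J, which has the same characteristic polynomial as A) gives
  χ_A(x) = x^4 - 20*x^3 + 150*x^2 - 500*x + 625
which factors as (x - 5)^4. The eigenvalues (with algebraic multiplicities) are λ = 5 with multiplicity 4.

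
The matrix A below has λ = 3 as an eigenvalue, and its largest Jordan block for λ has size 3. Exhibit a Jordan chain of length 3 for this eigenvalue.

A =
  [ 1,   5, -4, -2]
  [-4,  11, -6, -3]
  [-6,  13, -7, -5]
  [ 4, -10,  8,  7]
A Jordan chain for λ = 3 of length 3:
v_1 = (-2, -4, -6, 4)ᵀ
v_2 = (5, 8, 13, -10)ᵀ
v_3 = (0, 1, 0, 0)ᵀ

Let N = A − (3)·I. We want v_3 with N^3 v_3 = 0 but N^2 v_3 ≠ 0; then v_{j-1} := N · v_j for j = 3, …, 2.

Pick v_3 = (0, 1, 0, 0)ᵀ.
Then v_2 = N · v_3 = (5, 8, 13, -10)ᵀ.
Then v_1 = N · v_2 = (-2, -4, -6, 4)ᵀ.

Sanity check: (A − (3)·I) v_1 = (0, 0, 0, 0)ᵀ = 0. ✓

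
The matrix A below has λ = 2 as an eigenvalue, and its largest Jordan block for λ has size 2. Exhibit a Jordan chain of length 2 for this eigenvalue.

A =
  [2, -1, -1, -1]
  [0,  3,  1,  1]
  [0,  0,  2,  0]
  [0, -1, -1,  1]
A Jordan chain for λ = 2 of length 2:
v_1 = (-1, 1, 0, -1)ᵀ
v_2 = (0, 1, 0, 0)ᵀ

Let N = A − (2)·I. We want v_2 with N^2 v_2 = 0 but N^1 v_2 ≠ 0; then v_{j-1} := N · v_j for j = 2, …, 2.

Pick v_2 = (0, 1, 0, 0)ᵀ.
Then v_1 = N · v_2 = (-1, 1, 0, -1)ᵀ.

Sanity check: (A − (2)·I) v_1 = (0, 0, 0, 0)ᵀ = 0. ✓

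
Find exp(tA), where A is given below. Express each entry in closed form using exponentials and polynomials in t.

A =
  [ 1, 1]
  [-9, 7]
e^{tA} =
  [-3*t*exp(4*t) + exp(4*t), t*exp(4*t)]
  [-9*t*exp(4*t), 3*t*exp(4*t) + exp(4*t)]

Strategy: write A = P · J · P⁻¹ where J is a Jordan canonical form, so e^{tA} = P · e^{tJ} · P⁻¹, and e^{tJ} can be computed block-by-block.

A has Jordan form
J =
  [4, 1]
  [0, 4]
(up to reordering of blocks).

Per-block formulas:
  For a 2×2 Jordan block J_2(4): exp(t · J_2(4)) = e^(4t)·(I + t·N), where N is the 2×2 nilpotent shift.

After assembling e^{tJ} and conjugating by P, we get:

e^{tA} =
  [-3*t*exp(4*t) + exp(4*t), t*exp(4*t)]
  [-9*t*exp(4*t), 3*t*exp(4*t) + exp(4*t)]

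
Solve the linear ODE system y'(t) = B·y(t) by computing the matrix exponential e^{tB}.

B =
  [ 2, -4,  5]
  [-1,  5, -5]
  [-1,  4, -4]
e^{tB} =
  [t*exp(t) + exp(t), -4*t*exp(t), 5*t*exp(t)]
  [-t*exp(t), 4*t*exp(t) + exp(t), -5*t*exp(t)]
  [-t*exp(t), 4*t*exp(t), -5*t*exp(t) + exp(t)]

Strategy: write B = P · J · P⁻¹ where J is a Jordan canonical form, so e^{tB} = P · e^{tJ} · P⁻¹, and e^{tJ} can be computed block-by-block.

B has Jordan form
J =
  [1, 1, 0]
  [0, 1, 0]
  [0, 0, 1]
(up to reordering of blocks).

Per-block formulas:
  For a 1×1 block at λ = 1: exp(t · [1]) = [e^(1t)].
  For a 2×2 Jordan block J_2(1): exp(t · J_2(1)) = e^(1t)·(I + t·N), where N is the 2×2 nilpotent shift.

After assembling e^{tJ} and conjugating by P, we get:

e^{tB} =
  [t*exp(t) + exp(t), -4*t*exp(t), 5*t*exp(t)]
  [-t*exp(t), 4*t*exp(t) + exp(t), -5*t*exp(t)]
  [-t*exp(t), 4*t*exp(t), -5*t*exp(t) + exp(t)]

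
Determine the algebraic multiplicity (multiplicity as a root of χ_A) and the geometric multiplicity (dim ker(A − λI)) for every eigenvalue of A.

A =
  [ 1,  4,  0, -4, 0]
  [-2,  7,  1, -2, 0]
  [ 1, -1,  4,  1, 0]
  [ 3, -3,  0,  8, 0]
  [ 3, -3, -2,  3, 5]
λ = 5: alg = 5, geom = 3

Step 1 — factor the characteristic polynomial to read off the algebraic multiplicities:
  χ_A(x) = (x - 5)^5

Step 2 — compute geometric multiplicities via the rank-nullity identity g(λ) = n − rank(A − λI):
  rank(A − (5)·I) = 2, so dim ker(A − (5)·I) = n − 2 = 3

Summary:
  λ = 5: algebraic multiplicity = 5, geometric multiplicity = 3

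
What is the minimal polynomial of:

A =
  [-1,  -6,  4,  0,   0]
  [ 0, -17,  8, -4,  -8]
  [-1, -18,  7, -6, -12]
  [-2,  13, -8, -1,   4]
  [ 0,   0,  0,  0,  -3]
x^2 + 6*x + 9

The characteristic polynomial is χ_A(x) = (x + 3)^5, so the eigenvalues are known. The minimal polynomial is
  m_A(x) = Π_λ (x − λ)^{k_λ}
where k_λ is the size of the *largest* Jordan block for λ (equivalently, the smallest k with (A − λI)^k v = 0 for every generalised eigenvector v of λ).

  λ = -3: largest Jordan block has size 2, contributing (x + 3)^2

So m_A(x) = (x + 3)^2 = x^2 + 6*x + 9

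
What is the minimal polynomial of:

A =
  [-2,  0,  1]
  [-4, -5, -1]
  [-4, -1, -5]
x^3 + 12*x^2 + 48*x + 64

The characteristic polynomial is χ_A(x) = (x + 4)^3, so the eigenvalues are known. The minimal polynomial is
  m_A(x) = Π_λ (x − λ)^{k_λ}
where k_λ is the size of the *largest* Jordan block for λ (equivalently, the smallest k with (A − λI)^k v = 0 for every generalised eigenvector v of λ).

  λ = -4: largest Jordan block has size 3, contributing (x + 4)^3

So m_A(x) = (x + 4)^3 = x^3 + 12*x^2 + 48*x + 64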